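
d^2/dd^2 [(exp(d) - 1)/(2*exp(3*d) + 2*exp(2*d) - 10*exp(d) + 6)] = (2*exp(3*d) + 3*exp(2*d) + 8*exp(d) + 3)*exp(d)/(exp(6*d) + 6*exp(5*d) + 3*exp(4*d) - 28*exp(3*d) - 9*exp(2*d) + 54*exp(d) - 27)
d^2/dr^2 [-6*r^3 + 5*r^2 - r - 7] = 10 - 36*r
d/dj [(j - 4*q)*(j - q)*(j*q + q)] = q*(3*j^2 - 10*j*q + 2*j + 4*q^2 - 5*q)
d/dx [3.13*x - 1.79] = 3.13000000000000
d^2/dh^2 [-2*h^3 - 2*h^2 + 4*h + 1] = -12*h - 4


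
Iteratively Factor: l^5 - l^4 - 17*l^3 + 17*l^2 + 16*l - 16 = (l - 1)*(l^4 - 17*l^2 + 16) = (l - 1)*(l + 1)*(l^3 - l^2 - 16*l + 16) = (l - 1)*(l + 1)*(l + 4)*(l^2 - 5*l + 4) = (l - 1)^2*(l + 1)*(l + 4)*(l - 4)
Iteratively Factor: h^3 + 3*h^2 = (h)*(h^2 + 3*h) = h^2*(h + 3)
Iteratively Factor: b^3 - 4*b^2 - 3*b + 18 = (b - 3)*(b^2 - b - 6) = (b - 3)^2*(b + 2)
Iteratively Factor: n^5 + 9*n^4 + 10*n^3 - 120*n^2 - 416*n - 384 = (n - 4)*(n^4 + 13*n^3 + 62*n^2 + 128*n + 96) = (n - 4)*(n + 4)*(n^3 + 9*n^2 + 26*n + 24) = (n - 4)*(n + 2)*(n + 4)*(n^2 + 7*n + 12) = (n - 4)*(n + 2)*(n + 3)*(n + 4)*(n + 4)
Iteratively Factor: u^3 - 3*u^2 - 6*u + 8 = (u + 2)*(u^2 - 5*u + 4) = (u - 4)*(u + 2)*(u - 1)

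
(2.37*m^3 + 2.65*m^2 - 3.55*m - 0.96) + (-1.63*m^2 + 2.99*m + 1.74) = 2.37*m^3 + 1.02*m^2 - 0.56*m + 0.78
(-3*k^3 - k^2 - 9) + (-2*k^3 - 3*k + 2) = -5*k^3 - k^2 - 3*k - 7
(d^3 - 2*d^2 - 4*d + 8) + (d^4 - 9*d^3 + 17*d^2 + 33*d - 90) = d^4 - 8*d^3 + 15*d^2 + 29*d - 82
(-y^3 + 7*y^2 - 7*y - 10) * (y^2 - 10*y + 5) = -y^5 + 17*y^4 - 82*y^3 + 95*y^2 + 65*y - 50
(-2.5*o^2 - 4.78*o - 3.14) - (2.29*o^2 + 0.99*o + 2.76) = -4.79*o^2 - 5.77*o - 5.9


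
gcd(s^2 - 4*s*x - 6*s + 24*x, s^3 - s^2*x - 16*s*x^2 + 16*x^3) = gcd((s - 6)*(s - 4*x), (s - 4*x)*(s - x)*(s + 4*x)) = -s + 4*x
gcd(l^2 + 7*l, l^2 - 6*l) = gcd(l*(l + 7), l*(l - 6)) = l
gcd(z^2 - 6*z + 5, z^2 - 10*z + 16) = 1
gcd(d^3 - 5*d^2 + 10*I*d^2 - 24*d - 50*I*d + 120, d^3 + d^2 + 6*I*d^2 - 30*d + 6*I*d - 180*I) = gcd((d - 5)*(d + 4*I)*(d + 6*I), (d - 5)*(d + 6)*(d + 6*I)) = d^2 + d*(-5 + 6*I) - 30*I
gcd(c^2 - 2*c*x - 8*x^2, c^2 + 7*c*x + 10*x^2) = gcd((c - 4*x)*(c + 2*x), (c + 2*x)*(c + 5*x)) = c + 2*x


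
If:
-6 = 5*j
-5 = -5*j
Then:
No Solution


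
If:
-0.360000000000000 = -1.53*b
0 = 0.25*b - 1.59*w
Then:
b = 0.24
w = 0.04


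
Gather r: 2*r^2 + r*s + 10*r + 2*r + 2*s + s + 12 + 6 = 2*r^2 + r*(s + 12) + 3*s + 18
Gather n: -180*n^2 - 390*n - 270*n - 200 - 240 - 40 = -180*n^2 - 660*n - 480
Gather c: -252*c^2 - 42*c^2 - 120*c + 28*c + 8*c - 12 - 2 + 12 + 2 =-294*c^2 - 84*c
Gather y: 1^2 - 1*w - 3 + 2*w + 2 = w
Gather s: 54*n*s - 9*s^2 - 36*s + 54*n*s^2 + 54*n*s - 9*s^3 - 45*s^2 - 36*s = -9*s^3 + s^2*(54*n - 54) + s*(108*n - 72)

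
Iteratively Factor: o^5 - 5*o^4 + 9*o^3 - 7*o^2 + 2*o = (o)*(o^4 - 5*o^3 + 9*o^2 - 7*o + 2) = o*(o - 2)*(o^3 - 3*o^2 + 3*o - 1) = o*(o - 2)*(o - 1)*(o^2 - 2*o + 1) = o*(o - 2)*(o - 1)^2*(o - 1)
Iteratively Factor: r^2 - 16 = (r - 4)*(r + 4)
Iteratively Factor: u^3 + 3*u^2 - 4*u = (u - 1)*(u^2 + 4*u) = u*(u - 1)*(u + 4)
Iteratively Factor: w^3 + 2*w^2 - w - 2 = (w + 2)*(w^2 - 1) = (w - 1)*(w + 2)*(w + 1)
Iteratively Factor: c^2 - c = (c)*(c - 1)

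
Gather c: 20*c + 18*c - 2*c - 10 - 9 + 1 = 36*c - 18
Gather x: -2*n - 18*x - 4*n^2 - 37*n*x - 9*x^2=-4*n^2 - 2*n - 9*x^2 + x*(-37*n - 18)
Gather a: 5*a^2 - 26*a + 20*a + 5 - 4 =5*a^2 - 6*a + 1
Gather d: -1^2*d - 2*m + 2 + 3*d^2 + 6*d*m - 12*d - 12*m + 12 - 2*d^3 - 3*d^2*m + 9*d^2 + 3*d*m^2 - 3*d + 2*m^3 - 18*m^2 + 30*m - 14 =-2*d^3 + d^2*(12 - 3*m) + d*(3*m^2 + 6*m - 16) + 2*m^3 - 18*m^2 + 16*m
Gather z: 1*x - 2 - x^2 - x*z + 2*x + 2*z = -x^2 + 3*x + z*(2 - x) - 2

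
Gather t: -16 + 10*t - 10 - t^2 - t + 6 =-t^2 + 9*t - 20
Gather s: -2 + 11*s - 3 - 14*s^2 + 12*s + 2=-14*s^2 + 23*s - 3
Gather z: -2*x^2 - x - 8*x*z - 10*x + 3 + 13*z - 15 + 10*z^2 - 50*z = -2*x^2 - 11*x + 10*z^2 + z*(-8*x - 37) - 12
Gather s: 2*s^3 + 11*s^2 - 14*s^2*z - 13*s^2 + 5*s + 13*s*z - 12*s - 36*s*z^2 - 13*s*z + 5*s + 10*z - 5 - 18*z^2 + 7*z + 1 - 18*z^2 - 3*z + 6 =2*s^3 + s^2*(-14*z - 2) + s*(-36*z^2 - 2) - 36*z^2 + 14*z + 2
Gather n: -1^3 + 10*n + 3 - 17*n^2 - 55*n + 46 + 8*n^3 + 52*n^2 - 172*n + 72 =8*n^3 + 35*n^2 - 217*n + 120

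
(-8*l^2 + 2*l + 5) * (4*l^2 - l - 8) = -32*l^4 + 16*l^3 + 82*l^2 - 21*l - 40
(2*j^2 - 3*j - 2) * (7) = 14*j^2 - 21*j - 14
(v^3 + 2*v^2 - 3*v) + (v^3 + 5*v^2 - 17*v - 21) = 2*v^3 + 7*v^2 - 20*v - 21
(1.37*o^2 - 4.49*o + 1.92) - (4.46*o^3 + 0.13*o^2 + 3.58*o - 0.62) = -4.46*o^3 + 1.24*o^2 - 8.07*o + 2.54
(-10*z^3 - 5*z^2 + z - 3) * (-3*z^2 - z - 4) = 30*z^5 + 25*z^4 + 42*z^3 + 28*z^2 - z + 12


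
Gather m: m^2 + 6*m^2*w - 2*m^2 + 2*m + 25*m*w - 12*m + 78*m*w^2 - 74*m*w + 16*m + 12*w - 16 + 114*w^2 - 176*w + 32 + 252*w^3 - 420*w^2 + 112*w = m^2*(6*w - 1) + m*(78*w^2 - 49*w + 6) + 252*w^3 - 306*w^2 - 52*w + 16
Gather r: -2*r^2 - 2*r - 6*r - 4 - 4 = -2*r^2 - 8*r - 8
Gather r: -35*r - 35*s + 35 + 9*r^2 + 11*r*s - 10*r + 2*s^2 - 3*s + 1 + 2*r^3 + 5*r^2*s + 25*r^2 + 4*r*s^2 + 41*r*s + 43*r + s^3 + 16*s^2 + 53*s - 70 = 2*r^3 + r^2*(5*s + 34) + r*(4*s^2 + 52*s - 2) + s^3 + 18*s^2 + 15*s - 34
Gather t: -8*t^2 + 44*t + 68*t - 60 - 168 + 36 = -8*t^2 + 112*t - 192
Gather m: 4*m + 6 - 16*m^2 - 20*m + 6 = -16*m^2 - 16*m + 12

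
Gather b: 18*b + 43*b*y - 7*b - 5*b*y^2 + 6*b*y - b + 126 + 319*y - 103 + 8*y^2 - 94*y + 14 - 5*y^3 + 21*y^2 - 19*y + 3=b*(-5*y^2 + 49*y + 10) - 5*y^3 + 29*y^2 + 206*y + 40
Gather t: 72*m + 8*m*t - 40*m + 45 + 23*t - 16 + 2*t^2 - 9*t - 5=32*m + 2*t^2 + t*(8*m + 14) + 24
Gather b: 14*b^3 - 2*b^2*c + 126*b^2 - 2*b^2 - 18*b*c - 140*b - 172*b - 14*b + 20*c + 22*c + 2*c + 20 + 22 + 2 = 14*b^3 + b^2*(124 - 2*c) + b*(-18*c - 326) + 44*c + 44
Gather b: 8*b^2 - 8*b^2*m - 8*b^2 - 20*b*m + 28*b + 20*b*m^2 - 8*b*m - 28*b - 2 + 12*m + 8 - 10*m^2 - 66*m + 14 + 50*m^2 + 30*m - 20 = -8*b^2*m + b*(20*m^2 - 28*m) + 40*m^2 - 24*m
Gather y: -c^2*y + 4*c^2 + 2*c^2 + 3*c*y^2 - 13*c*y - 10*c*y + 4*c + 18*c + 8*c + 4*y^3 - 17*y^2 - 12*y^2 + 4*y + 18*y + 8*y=6*c^2 + 30*c + 4*y^3 + y^2*(3*c - 29) + y*(-c^2 - 23*c + 30)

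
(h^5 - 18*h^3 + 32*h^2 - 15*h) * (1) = h^5 - 18*h^3 + 32*h^2 - 15*h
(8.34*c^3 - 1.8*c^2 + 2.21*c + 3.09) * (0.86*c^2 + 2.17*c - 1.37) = 7.1724*c^5 + 16.5498*c^4 - 13.4312*c^3 + 9.9191*c^2 + 3.6776*c - 4.2333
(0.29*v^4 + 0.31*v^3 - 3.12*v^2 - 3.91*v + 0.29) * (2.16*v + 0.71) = 0.6264*v^5 + 0.8755*v^4 - 6.5191*v^3 - 10.6608*v^2 - 2.1497*v + 0.2059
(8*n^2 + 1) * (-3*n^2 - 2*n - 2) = -24*n^4 - 16*n^3 - 19*n^2 - 2*n - 2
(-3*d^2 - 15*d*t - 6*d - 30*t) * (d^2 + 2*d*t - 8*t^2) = -3*d^4 - 21*d^3*t - 6*d^3 - 6*d^2*t^2 - 42*d^2*t + 120*d*t^3 - 12*d*t^2 + 240*t^3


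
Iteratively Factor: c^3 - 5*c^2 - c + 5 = (c - 5)*(c^2 - 1) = (c - 5)*(c + 1)*(c - 1)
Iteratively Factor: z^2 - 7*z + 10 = (z - 5)*(z - 2)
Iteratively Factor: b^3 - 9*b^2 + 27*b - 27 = (b - 3)*(b^2 - 6*b + 9) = (b - 3)^2*(b - 3)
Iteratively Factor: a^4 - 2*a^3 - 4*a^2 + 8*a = (a - 2)*(a^3 - 4*a) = (a - 2)^2*(a^2 + 2*a) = (a - 2)^2*(a + 2)*(a)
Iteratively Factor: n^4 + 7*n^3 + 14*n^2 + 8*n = (n + 4)*(n^3 + 3*n^2 + 2*n) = n*(n + 4)*(n^2 + 3*n + 2) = n*(n + 1)*(n + 4)*(n + 2)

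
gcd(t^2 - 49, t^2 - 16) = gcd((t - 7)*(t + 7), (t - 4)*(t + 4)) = 1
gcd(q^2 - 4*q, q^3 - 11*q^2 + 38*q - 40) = q - 4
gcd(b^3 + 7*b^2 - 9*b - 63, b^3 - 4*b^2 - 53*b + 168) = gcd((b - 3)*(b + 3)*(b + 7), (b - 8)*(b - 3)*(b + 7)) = b^2 + 4*b - 21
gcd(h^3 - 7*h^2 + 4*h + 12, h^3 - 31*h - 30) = h^2 - 5*h - 6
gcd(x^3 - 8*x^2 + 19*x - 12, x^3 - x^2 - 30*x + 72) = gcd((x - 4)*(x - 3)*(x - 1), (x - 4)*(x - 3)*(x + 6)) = x^2 - 7*x + 12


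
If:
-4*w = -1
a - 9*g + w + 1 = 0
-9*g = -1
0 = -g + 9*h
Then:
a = -1/4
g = 1/9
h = 1/81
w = 1/4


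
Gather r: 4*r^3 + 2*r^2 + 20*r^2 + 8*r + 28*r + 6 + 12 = 4*r^3 + 22*r^2 + 36*r + 18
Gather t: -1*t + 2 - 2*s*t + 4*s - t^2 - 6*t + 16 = 4*s - t^2 + t*(-2*s - 7) + 18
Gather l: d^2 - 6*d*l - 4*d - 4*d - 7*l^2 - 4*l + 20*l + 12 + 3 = d^2 - 8*d - 7*l^2 + l*(16 - 6*d) + 15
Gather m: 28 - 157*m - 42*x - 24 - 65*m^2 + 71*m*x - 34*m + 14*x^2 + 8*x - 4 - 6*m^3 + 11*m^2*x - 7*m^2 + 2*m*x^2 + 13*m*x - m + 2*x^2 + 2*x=-6*m^3 + m^2*(11*x - 72) + m*(2*x^2 + 84*x - 192) + 16*x^2 - 32*x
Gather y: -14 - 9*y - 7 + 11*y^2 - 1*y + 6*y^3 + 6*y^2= 6*y^3 + 17*y^2 - 10*y - 21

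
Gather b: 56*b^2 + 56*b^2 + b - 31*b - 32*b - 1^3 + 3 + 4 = 112*b^2 - 62*b + 6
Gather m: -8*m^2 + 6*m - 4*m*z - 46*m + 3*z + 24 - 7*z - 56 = -8*m^2 + m*(-4*z - 40) - 4*z - 32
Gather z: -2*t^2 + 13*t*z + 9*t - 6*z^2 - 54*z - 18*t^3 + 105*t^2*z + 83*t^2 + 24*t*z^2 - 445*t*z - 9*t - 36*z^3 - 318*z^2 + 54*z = -18*t^3 + 81*t^2 - 36*z^3 + z^2*(24*t - 324) + z*(105*t^2 - 432*t)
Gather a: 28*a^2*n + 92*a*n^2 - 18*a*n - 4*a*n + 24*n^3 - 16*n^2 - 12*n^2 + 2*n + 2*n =28*a^2*n + a*(92*n^2 - 22*n) + 24*n^3 - 28*n^2 + 4*n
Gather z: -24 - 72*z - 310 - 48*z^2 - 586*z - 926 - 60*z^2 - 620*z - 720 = -108*z^2 - 1278*z - 1980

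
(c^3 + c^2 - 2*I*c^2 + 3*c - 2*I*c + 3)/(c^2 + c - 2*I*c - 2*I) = (c^2 - 2*I*c + 3)/(c - 2*I)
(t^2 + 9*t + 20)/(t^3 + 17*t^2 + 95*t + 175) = (t + 4)/(t^2 + 12*t + 35)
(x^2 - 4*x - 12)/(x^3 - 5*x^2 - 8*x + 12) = 1/(x - 1)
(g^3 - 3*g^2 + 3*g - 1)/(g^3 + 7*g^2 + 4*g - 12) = (g^2 - 2*g + 1)/(g^2 + 8*g + 12)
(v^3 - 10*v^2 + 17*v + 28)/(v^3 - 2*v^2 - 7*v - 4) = (v - 7)/(v + 1)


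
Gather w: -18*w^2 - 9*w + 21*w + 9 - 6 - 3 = -18*w^2 + 12*w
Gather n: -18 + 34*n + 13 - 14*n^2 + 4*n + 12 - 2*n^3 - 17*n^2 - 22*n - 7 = -2*n^3 - 31*n^2 + 16*n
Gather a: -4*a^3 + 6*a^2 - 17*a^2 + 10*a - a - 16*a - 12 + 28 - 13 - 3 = -4*a^3 - 11*a^2 - 7*a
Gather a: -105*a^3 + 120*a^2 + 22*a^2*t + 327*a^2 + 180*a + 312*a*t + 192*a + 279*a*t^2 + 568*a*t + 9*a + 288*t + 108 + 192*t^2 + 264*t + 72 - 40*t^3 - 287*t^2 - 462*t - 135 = -105*a^3 + a^2*(22*t + 447) + a*(279*t^2 + 880*t + 381) - 40*t^3 - 95*t^2 + 90*t + 45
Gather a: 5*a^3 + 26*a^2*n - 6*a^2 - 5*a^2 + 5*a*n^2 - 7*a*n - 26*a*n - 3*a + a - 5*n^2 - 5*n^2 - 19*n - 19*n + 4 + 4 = 5*a^3 + a^2*(26*n - 11) + a*(5*n^2 - 33*n - 2) - 10*n^2 - 38*n + 8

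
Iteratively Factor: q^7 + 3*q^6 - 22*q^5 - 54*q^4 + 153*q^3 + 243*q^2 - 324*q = (q - 3)*(q^6 + 6*q^5 - 4*q^4 - 66*q^3 - 45*q^2 + 108*q) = (q - 3)^2*(q^5 + 9*q^4 + 23*q^3 + 3*q^2 - 36*q) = (q - 3)^2*(q + 4)*(q^4 + 5*q^3 + 3*q^2 - 9*q) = (q - 3)^2*(q + 3)*(q + 4)*(q^3 + 2*q^2 - 3*q) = q*(q - 3)^2*(q + 3)*(q + 4)*(q^2 + 2*q - 3) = q*(q - 3)^2*(q + 3)^2*(q + 4)*(q - 1)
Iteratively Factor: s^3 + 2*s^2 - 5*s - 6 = (s + 1)*(s^2 + s - 6) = (s - 2)*(s + 1)*(s + 3)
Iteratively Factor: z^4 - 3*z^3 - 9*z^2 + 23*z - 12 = (z - 1)*(z^3 - 2*z^2 - 11*z + 12) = (z - 1)*(z + 3)*(z^2 - 5*z + 4) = (z - 4)*(z - 1)*(z + 3)*(z - 1)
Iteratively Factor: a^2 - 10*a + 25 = (a - 5)*(a - 5)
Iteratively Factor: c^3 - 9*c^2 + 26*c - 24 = (c - 3)*(c^2 - 6*c + 8) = (c - 3)*(c - 2)*(c - 4)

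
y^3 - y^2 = y^2*(y - 1)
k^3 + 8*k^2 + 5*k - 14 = (k - 1)*(k + 2)*(k + 7)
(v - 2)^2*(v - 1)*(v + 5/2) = v^4 - 5*v^3/2 - 9*v^2/2 + 16*v - 10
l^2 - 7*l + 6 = (l - 6)*(l - 1)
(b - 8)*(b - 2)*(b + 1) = b^3 - 9*b^2 + 6*b + 16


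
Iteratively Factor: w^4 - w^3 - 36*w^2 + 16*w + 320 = (w + 4)*(w^3 - 5*w^2 - 16*w + 80) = (w - 4)*(w + 4)*(w^2 - w - 20) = (w - 5)*(w - 4)*(w + 4)*(w + 4)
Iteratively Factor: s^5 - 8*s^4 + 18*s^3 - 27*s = (s - 3)*(s^4 - 5*s^3 + 3*s^2 + 9*s) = (s - 3)*(s + 1)*(s^3 - 6*s^2 + 9*s) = s*(s - 3)*(s + 1)*(s^2 - 6*s + 9) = s*(s - 3)^2*(s + 1)*(s - 3)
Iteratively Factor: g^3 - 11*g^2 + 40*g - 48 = (g - 4)*(g^2 - 7*g + 12) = (g - 4)^2*(g - 3)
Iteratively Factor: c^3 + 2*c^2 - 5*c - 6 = (c + 3)*(c^2 - c - 2) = (c + 1)*(c + 3)*(c - 2)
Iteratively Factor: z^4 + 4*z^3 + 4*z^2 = (z)*(z^3 + 4*z^2 + 4*z) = z*(z + 2)*(z^2 + 2*z) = z*(z + 2)^2*(z)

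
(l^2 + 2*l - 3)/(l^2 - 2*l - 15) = (l - 1)/(l - 5)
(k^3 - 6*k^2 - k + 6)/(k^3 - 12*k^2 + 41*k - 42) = (k^3 - 6*k^2 - k + 6)/(k^3 - 12*k^2 + 41*k - 42)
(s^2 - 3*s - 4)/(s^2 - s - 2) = (s - 4)/(s - 2)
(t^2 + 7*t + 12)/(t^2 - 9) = (t + 4)/(t - 3)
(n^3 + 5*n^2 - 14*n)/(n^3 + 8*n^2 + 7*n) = (n - 2)/(n + 1)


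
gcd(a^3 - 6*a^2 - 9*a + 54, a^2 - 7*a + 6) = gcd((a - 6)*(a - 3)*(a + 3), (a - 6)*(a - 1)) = a - 6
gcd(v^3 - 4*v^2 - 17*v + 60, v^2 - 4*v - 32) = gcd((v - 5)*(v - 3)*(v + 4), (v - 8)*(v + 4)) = v + 4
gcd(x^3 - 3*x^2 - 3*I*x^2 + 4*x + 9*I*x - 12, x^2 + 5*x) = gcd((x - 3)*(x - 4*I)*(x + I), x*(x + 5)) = 1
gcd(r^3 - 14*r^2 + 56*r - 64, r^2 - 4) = r - 2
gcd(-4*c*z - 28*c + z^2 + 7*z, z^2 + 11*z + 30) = 1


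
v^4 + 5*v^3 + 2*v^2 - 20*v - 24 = (v - 2)*(v + 2)^2*(v + 3)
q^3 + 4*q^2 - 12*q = q*(q - 2)*(q + 6)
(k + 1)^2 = k^2 + 2*k + 1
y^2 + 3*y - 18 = (y - 3)*(y + 6)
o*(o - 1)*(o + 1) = o^3 - o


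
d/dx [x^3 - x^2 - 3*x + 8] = 3*x^2 - 2*x - 3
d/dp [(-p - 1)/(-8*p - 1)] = -7/(8*p + 1)^2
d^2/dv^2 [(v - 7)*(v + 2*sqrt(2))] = 2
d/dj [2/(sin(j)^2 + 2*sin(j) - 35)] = -4*(sin(j) + 1)*cos(j)/(sin(j)^2 + 2*sin(j) - 35)^2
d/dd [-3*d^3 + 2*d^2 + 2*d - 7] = -9*d^2 + 4*d + 2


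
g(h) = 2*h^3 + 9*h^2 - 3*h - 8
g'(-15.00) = 1077.00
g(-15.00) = -4688.00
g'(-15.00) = 1077.00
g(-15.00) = -4688.00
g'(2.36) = 72.90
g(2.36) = 61.33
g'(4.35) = 188.84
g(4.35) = 313.88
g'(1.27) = 29.54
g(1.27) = 6.80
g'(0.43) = 5.85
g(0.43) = -7.47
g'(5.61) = 286.81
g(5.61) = 611.54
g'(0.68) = 12.01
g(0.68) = -5.25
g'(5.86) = 308.52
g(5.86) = 685.94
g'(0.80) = 15.24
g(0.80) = -3.62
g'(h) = 6*h^2 + 18*h - 3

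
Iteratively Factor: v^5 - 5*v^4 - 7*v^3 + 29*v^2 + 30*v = (v + 1)*(v^4 - 6*v^3 - v^2 + 30*v) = (v + 1)*(v + 2)*(v^3 - 8*v^2 + 15*v) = v*(v + 1)*(v + 2)*(v^2 - 8*v + 15) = v*(v - 5)*(v + 1)*(v + 2)*(v - 3)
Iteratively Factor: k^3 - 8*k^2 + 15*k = (k - 3)*(k^2 - 5*k) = (k - 5)*(k - 3)*(k)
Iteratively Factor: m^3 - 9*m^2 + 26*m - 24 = (m - 2)*(m^2 - 7*m + 12) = (m - 3)*(m - 2)*(m - 4)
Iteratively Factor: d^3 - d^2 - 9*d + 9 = (d + 3)*(d^2 - 4*d + 3) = (d - 3)*(d + 3)*(d - 1)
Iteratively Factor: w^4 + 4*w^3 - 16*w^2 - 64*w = (w + 4)*(w^3 - 16*w) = (w - 4)*(w + 4)*(w^2 + 4*w) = w*(w - 4)*(w + 4)*(w + 4)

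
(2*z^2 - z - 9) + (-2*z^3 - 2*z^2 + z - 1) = -2*z^3 - 10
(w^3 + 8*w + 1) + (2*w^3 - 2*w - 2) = 3*w^3 + 6*w - 1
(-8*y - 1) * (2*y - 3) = -16*y^2 + 22*y + 3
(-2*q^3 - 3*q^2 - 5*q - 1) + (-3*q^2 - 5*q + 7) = -2*q^3 - 6*q^2 - 10*q + 6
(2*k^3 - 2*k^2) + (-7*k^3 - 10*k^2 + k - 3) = -5*k^3 - 12*k^2 + k - 3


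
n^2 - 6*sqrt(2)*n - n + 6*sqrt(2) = (n - 1)*(n - 6*sqrt(2))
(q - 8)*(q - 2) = q^2 - 10*q + 16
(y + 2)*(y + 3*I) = y^2 + 2*y + 3*I*y + 6*I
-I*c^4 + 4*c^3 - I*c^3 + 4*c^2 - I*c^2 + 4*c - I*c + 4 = (c - I)*(c + I)*(c + 4*I)*(-I*c - I)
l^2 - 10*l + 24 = (l - 6)*(l - 4)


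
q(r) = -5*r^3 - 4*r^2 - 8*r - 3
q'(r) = -15*r^2 - 8*r - 8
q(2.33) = -106.60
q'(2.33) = -108.07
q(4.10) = -447.64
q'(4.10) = -292.95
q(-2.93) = 111.87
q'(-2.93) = -113.33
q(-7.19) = 1706.21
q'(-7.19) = -725.92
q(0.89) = -16.81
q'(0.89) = -27.00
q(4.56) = -596.75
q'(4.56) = -356.38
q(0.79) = -14.28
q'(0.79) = -23.68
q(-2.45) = 66.12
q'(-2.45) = -78.44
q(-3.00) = 120.00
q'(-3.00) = -119.00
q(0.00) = -3.00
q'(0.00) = -8.00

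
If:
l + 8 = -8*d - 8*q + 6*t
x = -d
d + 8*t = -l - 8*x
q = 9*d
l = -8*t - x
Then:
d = 0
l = -32/7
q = 0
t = 4/7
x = 0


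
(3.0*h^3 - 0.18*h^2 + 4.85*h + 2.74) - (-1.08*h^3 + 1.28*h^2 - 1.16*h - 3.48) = 4.08*h^3 - 1.46*h^2 + 6.01*h + 6.22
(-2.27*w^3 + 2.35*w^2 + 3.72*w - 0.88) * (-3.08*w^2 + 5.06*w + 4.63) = 6.9916*w^5 - 18.7242*w^4 - 10.0767*w^3 + 32.4141*w^2 + 12.7708*w - 4.0744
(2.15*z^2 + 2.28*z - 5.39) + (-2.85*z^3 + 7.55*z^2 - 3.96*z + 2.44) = -2.85*z^3 + 9.7*z^2 - 1.68*z - 2.95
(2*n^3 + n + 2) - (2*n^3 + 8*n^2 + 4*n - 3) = -8*n^2 - 3*n + 5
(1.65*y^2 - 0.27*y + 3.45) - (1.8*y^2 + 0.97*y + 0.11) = -0.15*y^2 - 1.24*y + 3.34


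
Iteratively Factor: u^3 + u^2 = (u + 1)*(u^2) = u*(u + 1)*(u)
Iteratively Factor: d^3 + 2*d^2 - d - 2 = (d - 1)*(d^2 + 3*d + 2) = (d - 1)*(d + 2)*(d + 1)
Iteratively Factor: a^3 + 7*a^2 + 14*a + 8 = (a + 4)*(a^2 + 3*a + 2) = (a + 2)*(a + 4)*(a + 1)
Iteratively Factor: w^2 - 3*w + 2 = (w - 1)*(w - 2)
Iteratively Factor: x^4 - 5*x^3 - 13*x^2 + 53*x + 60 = (x - 4)*(x^3 - x^2 - 17*x - 15) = (x - 4)*(x + 3)*(x^2 - 4*x - 5) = (x - 4)*(x + 1)*(x + 3)*(x - 5)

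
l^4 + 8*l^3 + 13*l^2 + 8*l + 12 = (l + 2)*(l + 6)*(l - I)*(l + I)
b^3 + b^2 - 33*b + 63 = (b - 3)^2*(b + 7)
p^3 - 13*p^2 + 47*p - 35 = (p - 7)*(p - 5)*(p - 1)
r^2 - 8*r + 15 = (r - 5)*(r - 3)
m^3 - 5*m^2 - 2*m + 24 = (m - 4)*(m - 3)*(m + 2)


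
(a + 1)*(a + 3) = a^2 + 4*a + 3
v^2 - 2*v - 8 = (v - 4)*(v + 2)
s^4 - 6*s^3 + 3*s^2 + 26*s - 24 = (s - 4)*(s - 3)*(s - 1)*(s + 2)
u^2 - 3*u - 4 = (u - 4)*(u + 1)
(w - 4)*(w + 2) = w^2 - 2*w - 8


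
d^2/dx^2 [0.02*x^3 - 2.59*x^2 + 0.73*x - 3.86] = 0.12*x - 5.18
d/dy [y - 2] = 1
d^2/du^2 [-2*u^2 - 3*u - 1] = -4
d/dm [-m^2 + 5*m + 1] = 5 - 2*m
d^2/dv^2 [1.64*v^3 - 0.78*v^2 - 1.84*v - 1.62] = 9.84*v - 1.56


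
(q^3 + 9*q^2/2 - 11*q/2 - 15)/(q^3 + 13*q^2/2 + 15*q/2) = (q - 2)/q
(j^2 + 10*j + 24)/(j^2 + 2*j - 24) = (j + 4)/(j - 4)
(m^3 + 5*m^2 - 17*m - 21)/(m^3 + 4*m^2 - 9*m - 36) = (m^2 + 8*m + 7)/(m^2 + 7*m + 12)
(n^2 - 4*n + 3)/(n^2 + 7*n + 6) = (n^2 - 4*n + 3)/(n^2 + 7*n + 6)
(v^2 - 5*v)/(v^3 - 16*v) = (v - 5)/(v^2 - 16)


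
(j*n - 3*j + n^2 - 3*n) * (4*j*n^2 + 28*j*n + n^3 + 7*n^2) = 4*j^2*n^3 + 16*j^2*n^2 - 84*j^2*n + 5*j*n^4 + 20*j*n^3 - 105*j*n^2 + n^5 + 4*n^4 - 21*n^3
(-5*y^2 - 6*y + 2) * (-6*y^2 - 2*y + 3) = 30*y^4 + 46*y^3 - 15*y^2 - 22*y + 6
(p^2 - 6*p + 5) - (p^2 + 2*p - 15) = 20 - 8*p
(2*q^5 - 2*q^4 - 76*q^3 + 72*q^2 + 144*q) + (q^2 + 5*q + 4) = 2*q^5 - 2*q^4 - 76*q^3 + 73*q^2 + 149*q + 4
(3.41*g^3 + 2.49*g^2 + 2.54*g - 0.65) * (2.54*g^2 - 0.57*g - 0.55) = 8.6614*g^5 + 4.3809*g^4 + 3.1568*g^3 - 4.4683*g^2 - 1.0265*g + 0.3575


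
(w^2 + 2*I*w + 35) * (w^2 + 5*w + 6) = w^4 + 5*w^3 + 2*I*w^3 + 41*w^2 + 10*I*w^2 + 175*w + 12*I*w + 210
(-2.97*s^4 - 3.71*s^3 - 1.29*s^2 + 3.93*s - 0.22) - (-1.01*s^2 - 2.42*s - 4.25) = -2.97*s^4 - 3.71*s^3 - 0.28*s^2 + 6.35*s + 4.03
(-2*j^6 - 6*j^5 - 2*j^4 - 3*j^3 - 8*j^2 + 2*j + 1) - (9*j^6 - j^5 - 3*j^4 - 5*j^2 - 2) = -11*j^6 - 5*j^5 + j^4 - 3*j^3 - 3*j^2 + 2*j + 3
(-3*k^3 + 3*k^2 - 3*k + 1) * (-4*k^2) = 12*k^5 - 12*k^4 + 12*k^3 - 4*k^2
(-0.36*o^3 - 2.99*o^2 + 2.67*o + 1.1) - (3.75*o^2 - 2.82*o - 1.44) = -0.36*o^3 - 6.74*o^2 + 5.49*o + 2.54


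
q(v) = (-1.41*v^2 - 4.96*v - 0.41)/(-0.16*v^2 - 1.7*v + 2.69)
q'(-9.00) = 7.32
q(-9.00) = -13.91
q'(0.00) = -1.94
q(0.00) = -0.15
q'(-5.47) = 1.47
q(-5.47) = -2.15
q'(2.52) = -3.42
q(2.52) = 8.38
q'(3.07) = -1.39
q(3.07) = 7.17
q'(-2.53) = 0.44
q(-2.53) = 0.52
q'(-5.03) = 1.26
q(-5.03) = -1.55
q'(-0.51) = -0.78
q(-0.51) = 0.50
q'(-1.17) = -0.14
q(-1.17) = 0.78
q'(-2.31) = 0.37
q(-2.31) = 0.61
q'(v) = (-2.82*v - 4.96)/(-0.16*v^2 - 1.7*v + 2.69) + (0.32*v + 1.7)*(-1.41*v^2 - 4.96*v - 0.41)/(-0.16*v^2 - 1.7*v + 2.69)^2 = (1.6034*v^2 - 7.717*v - 14.0394)/(0.0256*v^4 + 0.544*v^3 + 2.0292*v^2 - 9.146*v + 7.2361)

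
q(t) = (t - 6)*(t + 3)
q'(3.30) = 3.60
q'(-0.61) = -4.22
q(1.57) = -20.25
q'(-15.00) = -33.00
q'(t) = 2*t - 3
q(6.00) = 0.00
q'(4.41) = 5.82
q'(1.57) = 0.14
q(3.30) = -17.01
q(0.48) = -19.21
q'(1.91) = 0.82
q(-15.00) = 252.00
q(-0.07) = -17.79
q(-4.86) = 20.20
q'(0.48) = -2.04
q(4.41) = -11.78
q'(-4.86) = -12.72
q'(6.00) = 9.00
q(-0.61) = -15.80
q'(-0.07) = -3.14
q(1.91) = -20.08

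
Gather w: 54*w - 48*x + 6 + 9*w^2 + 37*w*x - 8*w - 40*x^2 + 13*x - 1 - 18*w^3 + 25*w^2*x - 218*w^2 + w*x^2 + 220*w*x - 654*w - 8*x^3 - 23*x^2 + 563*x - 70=-18*w^3 + w^2*(25*x - 209) + w*(x^2 + 257*x - 608) - 8*x^3 - 63*x^2 + 528*x - 65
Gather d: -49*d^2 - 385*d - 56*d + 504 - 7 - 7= -49*d^2 - 441*d + 490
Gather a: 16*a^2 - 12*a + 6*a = 16*a^2 - 6*a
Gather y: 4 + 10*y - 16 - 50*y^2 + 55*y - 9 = -50*y^2 + 65*y - 21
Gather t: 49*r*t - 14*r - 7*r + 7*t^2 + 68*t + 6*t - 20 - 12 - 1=-21*r + 7*t^2 + t*(49*r + 74) - 33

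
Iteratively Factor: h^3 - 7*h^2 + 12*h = (h)*(h^2 - 7*h + 12) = h*(h - 3)*(h - 4)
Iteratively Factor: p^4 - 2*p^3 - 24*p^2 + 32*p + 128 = (p - 4)*(p^3 + 2*p^2 - 16*p - 32) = (p - 4)*(p + 2)*(p^2 - 16) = (p - 4)*(p + 2)*(p + 4)*(p - 4)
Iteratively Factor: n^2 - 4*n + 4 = (n - 2)*(n - 2)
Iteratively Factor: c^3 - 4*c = (c - 2)*(c^2 + 2*c) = c*(c - 2)*(c + 2)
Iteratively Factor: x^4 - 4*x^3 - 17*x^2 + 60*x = (x - 3)*(x^3 - x^2 - 20*x) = (x - 5)*(x - 3)*(x^2 + 4*x) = x*(x - 5)*(x - 3)*(x + 4)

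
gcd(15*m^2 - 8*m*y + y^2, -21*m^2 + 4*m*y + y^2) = -3*m + y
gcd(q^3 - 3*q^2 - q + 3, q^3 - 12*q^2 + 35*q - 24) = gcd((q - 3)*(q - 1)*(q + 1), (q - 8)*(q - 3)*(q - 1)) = q^2 - 4*q + 3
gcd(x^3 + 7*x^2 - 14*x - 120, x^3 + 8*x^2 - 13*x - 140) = x^2 + x - 20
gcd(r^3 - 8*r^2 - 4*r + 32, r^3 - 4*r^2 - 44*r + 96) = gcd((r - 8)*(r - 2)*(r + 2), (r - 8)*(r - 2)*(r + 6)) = r^2 - 10*r + 16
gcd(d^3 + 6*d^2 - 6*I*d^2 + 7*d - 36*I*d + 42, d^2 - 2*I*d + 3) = d + I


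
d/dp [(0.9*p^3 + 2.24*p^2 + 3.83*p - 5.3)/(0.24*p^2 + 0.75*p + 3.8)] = (0.216*p^4 + 1.35*p^3 + 11.0208*p^2 + 19.568*p + 18.529)/(0.0576*p^4 + 0.36*p^3 + 2.3865*p^2 + 5.7*p + 14.44)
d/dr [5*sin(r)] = 5*cos(r)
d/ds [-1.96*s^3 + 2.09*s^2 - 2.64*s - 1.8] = -5.88*s^2 + 4.18*s - 2.64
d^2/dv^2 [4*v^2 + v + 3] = 8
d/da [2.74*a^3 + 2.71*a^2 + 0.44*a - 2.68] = 8.22*a^2 + 5.42*a + 0.44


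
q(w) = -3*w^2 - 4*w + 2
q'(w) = -6*w - 4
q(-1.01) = 2.98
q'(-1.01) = 2.06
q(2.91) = -35.04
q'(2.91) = -21.46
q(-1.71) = 0.07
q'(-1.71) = 6.26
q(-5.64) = -70.87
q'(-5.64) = 29.84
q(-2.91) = -11.76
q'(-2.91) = 13.46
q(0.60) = -1.48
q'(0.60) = -7.60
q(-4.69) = -45.23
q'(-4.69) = 24.14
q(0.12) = 1.48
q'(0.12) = -4.72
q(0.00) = 2.00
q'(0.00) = -4.00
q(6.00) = -130.00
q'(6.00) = -40.00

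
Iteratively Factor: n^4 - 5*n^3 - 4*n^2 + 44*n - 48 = (n - 2)*(n^3 - 3*n^2 - 10*n + 24) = (n - 4)*(n - 2)*(n^2 + n - 6) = (n - 4)*(n - 2)^2*(n + 3)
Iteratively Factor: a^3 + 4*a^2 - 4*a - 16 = (a + 2)*(a^2 + 2*a - 8) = (a - 2)*(a + 2)*(a + 4)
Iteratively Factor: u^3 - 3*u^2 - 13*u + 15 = (u - 5)*(u^2 + 2*u - 3) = (u - 5)*(u - 1)*(u + 3)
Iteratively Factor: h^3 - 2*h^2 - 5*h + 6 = (h + 2)*(h^2 - 4*h + 3) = (h - 1)*(h + 2)*(h - 3)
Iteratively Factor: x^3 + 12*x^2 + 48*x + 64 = (x + 4)*(x^2 + 8*x + 16) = (x + 4)^2*(x + 4)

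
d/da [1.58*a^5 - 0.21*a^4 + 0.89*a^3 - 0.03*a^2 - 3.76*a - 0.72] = 7.9*a^4 - 0.84*a^3 + 2.67*a^2 - 0.06*a - 3.76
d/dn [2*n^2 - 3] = 4*n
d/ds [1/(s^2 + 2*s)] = 2*(-s - 1)/(s^2*(s + 2)^2)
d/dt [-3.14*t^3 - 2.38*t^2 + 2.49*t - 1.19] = -9.42*t^2 - 4.76*t + 2.49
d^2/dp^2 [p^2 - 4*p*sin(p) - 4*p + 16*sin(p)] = 4*p*sin(p) - 16*sin(p) - 8*cos(p) + 2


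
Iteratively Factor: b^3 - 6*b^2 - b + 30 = (b - 5)*(b^2 - b - 6) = (b - 5)*(b - 3)*(b + 2)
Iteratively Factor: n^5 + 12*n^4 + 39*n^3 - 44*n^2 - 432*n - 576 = (n + 4)*(n^4 + 8*n^3 + 7*n^2 - 72*n - 144) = (n + 4)^2*(n^3 + 4*n^2 - 9*n - 36) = (n + 4)^3*(n^2 - 9) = (n - 3)*(n + 4)^3*(n + 3)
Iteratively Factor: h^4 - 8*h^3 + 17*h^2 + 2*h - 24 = (h - 4)*(h^3 - 4*h^2 + h + 6) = (h - 4)*(h - 3)*(h^2 - h - 2) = (h - 4)*(h - 3)*(h + 1)*(h - 2)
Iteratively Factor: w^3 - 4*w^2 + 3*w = (w)*(w^2 - 4*w + 3) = w*(w - 1)*(w - 3)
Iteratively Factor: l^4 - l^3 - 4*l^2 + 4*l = (l - 1)*(l^3 - 4*l) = l*(l - 1)*(l^2 - 4) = l*(l - 1)*(l + 2)*(l - 2)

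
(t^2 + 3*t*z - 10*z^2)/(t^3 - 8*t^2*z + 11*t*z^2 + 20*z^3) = (t^2 + 3*t*z - 10*z^2)/(t^3 - 8*t^2*z + 11*t*z^2 + 20*z^3)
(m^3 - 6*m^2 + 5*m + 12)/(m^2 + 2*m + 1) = (m^2 - 7*m + 12)/(m + 1)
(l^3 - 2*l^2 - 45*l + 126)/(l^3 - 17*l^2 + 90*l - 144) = (l + 7)/(l - 8)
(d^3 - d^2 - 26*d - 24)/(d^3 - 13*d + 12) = (d^2 - 5*d - 6)/(d^2 - 4*d + 3)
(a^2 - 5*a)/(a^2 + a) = (a - 5)/(a + 1)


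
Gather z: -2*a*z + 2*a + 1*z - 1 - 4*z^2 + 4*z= 2*a - 4*z^2 + z*(5 - 2*a) - 1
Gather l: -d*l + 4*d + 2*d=-d*l + 6*d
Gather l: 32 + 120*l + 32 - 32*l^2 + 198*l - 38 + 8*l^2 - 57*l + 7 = -24*l^2 + 261*l + 33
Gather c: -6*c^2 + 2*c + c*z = -6*c^2 + c*(z + 2)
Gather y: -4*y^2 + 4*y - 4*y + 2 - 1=1 - 4*y^2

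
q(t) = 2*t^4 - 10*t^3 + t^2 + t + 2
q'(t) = 8*t^3 - 30*t^2 + 2*t + 1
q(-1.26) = 27.37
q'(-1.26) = -65.15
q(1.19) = -8.23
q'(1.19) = -25.62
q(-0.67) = 5.19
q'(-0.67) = -16.21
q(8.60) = 4664.16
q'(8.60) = 2887.85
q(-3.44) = 697.54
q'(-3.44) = -686.55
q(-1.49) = 45.67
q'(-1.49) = -95.05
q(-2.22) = 162.70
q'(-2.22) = -238.82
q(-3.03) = 454.91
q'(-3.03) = -503.03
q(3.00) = -94.00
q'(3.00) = -47.00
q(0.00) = 2.00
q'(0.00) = 1.00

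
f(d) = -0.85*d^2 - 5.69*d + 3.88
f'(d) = -1.7*d - 5.69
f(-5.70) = 8.70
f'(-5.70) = 4.00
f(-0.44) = 6.22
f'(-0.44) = -4.94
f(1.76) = -8.77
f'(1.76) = -8.68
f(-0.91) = 8.35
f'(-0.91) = -4.14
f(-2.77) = 13.12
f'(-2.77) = -0.98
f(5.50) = -53.13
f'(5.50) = -15.04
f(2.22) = -12.94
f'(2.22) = -9.46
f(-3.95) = 13.09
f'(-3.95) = 1.02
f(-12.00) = -50.24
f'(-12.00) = 14.71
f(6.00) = -60.86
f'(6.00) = -15.89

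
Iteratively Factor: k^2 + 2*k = (k + 2)*(k)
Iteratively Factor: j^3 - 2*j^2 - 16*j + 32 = (j - 4)*(j^2 + 2*j - 8) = (j - 4)*(j + 4)*(j - 2)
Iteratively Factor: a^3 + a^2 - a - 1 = (a + 1)*(a^2 - 1) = (a - 1)*(a + 1)*(a + 1)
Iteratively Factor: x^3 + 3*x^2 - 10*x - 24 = (x + 4)*(x^2 - x - 6) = (x - 3)*(x + 4)*(x + 2)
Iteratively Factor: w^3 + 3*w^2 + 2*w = (w + 1)*(w^2 + 2*w) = w*(w + 1)*(w + 2)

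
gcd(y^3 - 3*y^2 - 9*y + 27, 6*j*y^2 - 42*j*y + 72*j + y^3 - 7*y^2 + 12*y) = y - 3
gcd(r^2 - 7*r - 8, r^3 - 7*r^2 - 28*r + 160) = r - 8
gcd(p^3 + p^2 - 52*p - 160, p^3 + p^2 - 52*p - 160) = p^3 + p^2 - 52*p - 160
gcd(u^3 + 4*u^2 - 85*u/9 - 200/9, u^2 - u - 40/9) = u^2 - u - 40/9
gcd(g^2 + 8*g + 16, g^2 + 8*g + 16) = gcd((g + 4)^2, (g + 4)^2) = g^2 + 8*g + 16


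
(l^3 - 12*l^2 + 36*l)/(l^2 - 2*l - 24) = l*(l - 6)/(l + 4)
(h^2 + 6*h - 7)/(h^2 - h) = (h + 7)/h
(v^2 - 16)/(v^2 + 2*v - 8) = (v - 4)/(v - 2)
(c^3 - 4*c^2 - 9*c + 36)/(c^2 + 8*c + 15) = (c^2 - 7*c + 12)/(c + 5)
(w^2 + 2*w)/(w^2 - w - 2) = w*(w + 2)/(w^2 - w - 2)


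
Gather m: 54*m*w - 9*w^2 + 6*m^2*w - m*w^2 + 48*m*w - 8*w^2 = 6*m^2*w + m*(-w^2 + 102*w) - 17*w^2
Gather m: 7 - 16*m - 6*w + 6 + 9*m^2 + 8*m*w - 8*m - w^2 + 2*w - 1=9*m^2 + m*(8*w - 24) - w^2 - 4*w + 12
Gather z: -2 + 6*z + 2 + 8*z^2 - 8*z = 8*z^2 - 2*z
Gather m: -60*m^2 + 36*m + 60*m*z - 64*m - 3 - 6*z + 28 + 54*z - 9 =-60*m^2 + m*(60*z - 28) + 48*z + 16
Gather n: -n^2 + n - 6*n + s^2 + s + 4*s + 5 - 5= -n^2 - 5*n + s^2 + 5*s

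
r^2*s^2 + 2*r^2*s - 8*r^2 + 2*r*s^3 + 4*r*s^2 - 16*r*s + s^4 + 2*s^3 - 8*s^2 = (r + s)^2*(s - 2)*(s + 4)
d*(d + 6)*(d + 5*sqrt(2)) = d^3 + 6*d^2 + 5*sqrt(2)*d^2 + 30*sqrt(2)*d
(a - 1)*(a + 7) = a^2 + 6*a - 7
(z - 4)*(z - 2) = z^2 - 6*z + 8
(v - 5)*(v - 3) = v^2 - 8*v + 15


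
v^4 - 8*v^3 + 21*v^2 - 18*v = v*(v - 3)^2*(v - 2)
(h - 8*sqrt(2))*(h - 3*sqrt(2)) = h^2 - 11*sqrt(2)*h + 48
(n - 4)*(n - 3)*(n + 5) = n^3 - 2*n^2 - 23*n + 60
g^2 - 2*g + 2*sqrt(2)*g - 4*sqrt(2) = (g - 2)*(g + 2*sqrt(2))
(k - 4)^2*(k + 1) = k^3 - 7*k^2 + 8*k + 16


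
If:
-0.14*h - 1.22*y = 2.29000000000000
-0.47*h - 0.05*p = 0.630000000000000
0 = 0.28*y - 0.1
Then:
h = -19.47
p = 170.41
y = 0.36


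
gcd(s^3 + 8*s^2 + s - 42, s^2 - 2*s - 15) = s + 3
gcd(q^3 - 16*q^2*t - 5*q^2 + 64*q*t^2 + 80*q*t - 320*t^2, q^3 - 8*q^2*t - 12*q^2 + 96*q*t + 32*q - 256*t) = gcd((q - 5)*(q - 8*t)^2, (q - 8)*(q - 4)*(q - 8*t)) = q - 8*t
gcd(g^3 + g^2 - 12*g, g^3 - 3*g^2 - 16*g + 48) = g^2 + g - 12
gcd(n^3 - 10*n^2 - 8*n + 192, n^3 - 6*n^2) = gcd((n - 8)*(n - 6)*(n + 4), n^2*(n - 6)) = n - 6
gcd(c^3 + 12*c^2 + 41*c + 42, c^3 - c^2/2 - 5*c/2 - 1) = 1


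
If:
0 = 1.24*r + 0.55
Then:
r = -0.44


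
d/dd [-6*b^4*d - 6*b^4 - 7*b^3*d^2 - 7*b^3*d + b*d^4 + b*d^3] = b*(-6*b^3 - 14*b^2*d - 7*b^2 + 4*d^3 + 3*d^2)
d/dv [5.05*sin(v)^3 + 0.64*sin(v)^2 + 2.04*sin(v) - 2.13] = (15.15*sin(v)^2 + 1.28*sin(v) + 2.04)*cos(v)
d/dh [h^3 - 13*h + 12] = 3*h^2 - 13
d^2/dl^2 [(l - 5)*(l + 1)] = 2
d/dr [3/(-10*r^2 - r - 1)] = 3*(20*r + 1)/(10*r^2 + r + 1)^2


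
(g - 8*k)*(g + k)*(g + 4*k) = g^3 - 3*g^2*k - 36*g*k^2 - 32*k^3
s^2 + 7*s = s*(s + 7)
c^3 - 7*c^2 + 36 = (c - 6)*(c - 3)*(c + 2)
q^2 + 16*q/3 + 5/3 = (q + 1/3)*(q + 5)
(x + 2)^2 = x^2 + 4*x + 4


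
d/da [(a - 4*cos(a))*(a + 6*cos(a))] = -2*a*sin(a) + 2*a + 24*sin(2*a) + 2*cos(a)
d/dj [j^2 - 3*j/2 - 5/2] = 2*j - 3/2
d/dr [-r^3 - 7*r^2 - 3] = r*(-3*r - 14)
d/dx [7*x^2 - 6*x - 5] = 14*x - 6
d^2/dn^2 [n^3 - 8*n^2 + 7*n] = 6*n - 16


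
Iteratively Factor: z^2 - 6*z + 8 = (z - 2)*(z - 4)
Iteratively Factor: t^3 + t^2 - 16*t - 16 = (t + 4)*(t^2 - 3*t - 4) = (t + 1)*(t + 4)*(t - 4)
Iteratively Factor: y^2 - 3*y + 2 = (y - 2)*(y - 1)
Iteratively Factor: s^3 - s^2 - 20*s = (s)*(s^2 - s - 20) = s*(s + 4)*(s - 5)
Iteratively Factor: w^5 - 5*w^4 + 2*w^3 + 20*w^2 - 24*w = (w - 2)*(w^4 - 3*w^3 - 4*w^2 + 12*w) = (w - 3)*(w - 2)*(w^3 - 4*w) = (w - 3)*(w - 2)^2*(w^2 + 2*w) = (w - 3)*(w - 2)^2*(w + 2)*(w)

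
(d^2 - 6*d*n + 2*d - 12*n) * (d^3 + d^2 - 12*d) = d^5 - 6*d^4*n + 3*d^4 - 18*d^3*n - 10*d^3 + 60*d^2*n - 24*d^2 + 144*d*n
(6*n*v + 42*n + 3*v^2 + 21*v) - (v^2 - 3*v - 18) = 6*n*v + 42*n + 2*v^2 + 24*v + 18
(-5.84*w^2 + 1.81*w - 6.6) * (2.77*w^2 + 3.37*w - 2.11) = -16.1768*w^4 - 14.6671*w^3 + 0.140099999999999*w^2 - 26.0611*w + 13.926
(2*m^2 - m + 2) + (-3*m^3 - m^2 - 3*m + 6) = -3*m^3 + m^2 - 4*m + 8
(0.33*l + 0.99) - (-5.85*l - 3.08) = 6.18*l + 4.07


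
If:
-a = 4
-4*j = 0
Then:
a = -4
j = 0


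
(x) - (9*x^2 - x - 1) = -9*x^2 + 2*x + 1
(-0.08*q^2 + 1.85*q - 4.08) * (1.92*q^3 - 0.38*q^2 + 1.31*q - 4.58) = -0.1536*q^5 + 3.5824*q^4 - 8.6414*q^3 + 4.3403*q^2 - 13.8178*q + 18.6864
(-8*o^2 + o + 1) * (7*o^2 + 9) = -56*o^4 + 7*o^3 - 65*o^2 + 9*o + 9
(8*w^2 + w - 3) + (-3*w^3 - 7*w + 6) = -3*w^3 + 8*w^2 - 6*w + 3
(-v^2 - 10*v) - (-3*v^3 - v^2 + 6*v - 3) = 3*v^3 - 16*v + 3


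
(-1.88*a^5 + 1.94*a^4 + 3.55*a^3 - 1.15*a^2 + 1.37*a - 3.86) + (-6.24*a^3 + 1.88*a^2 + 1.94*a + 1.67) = -1.88*a^5 + 1.94*a^4 - 2.69*a^3 + 0.73*a^2 + 3.31*a - 2.19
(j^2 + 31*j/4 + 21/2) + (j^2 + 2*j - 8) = 2*j^2 + 39*j/4 + 5/2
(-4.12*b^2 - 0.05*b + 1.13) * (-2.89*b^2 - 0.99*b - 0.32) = 11.9068*b^4 + 4.2233*b^3 - 1.8978*b^2 - 1.1027*b - 0.3616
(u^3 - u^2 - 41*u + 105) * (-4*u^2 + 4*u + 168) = -4*u^5 + 8*u^4 + 328*u^3 - 752*u^2 - 6468*u + 17640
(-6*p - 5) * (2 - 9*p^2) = 54*p^3 + 45*p^2 - 12*p - 10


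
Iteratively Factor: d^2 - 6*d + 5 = (d - 1)*(d - 5)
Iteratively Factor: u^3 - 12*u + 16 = (u + 4)*(u^2 - 4*u + 4) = (u - 2)*(u + 4)*(u - 2)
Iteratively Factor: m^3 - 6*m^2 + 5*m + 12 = (m - 3)*(m^2 - 3*m - 4) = (m - 3)*(m + 1)*(m - 4)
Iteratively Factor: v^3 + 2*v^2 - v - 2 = (v + 2)*(v^2 - 1) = (v - 1)*(v + 2)*(v + 1)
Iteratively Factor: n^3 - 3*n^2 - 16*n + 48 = (n - 4)*(n^2 + n - 12) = (n - 4)*(n - 3)*(n + 4)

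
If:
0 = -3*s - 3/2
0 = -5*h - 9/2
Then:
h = -9/10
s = -1/2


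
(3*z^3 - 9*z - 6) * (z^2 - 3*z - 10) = 3*z^5 - 9*z^4 - 39*z^3 + 21*z^2 + 108*z + 60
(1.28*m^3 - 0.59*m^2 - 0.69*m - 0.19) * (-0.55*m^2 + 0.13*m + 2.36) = -0.704*m^5 + 0.4909*m^4 + 3.3236*m^3 - 1.3776*m^2 - 1.6531*m - 0.4484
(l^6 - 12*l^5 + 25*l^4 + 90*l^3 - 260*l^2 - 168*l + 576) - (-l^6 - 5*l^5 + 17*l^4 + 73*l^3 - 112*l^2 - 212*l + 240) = 2*l^6 - 7*l^5 + 8*l^4 + 17*l^3 - 148*l^2 + 44*l + 336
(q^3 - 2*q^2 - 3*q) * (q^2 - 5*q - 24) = q^5 - 7*q^4 - 17*q^3 + 63*q^2 + 72*q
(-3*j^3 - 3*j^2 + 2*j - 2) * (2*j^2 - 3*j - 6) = -6*j^5 + 3*j^4 + 31*j^3 + 8*j^2 - 6*j + 12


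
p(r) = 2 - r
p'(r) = -1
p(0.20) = 1.80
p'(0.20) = -1.00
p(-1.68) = 3.68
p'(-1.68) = -1.00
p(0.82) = 1.18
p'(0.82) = -1.00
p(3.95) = -1.95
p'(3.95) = -1.00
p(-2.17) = 4.17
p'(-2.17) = -1.00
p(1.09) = 0.91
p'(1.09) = -1.00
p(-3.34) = 5.34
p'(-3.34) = -1.00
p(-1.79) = 3.79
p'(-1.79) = -1.00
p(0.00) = 2.00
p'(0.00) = -1.00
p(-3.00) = 5.00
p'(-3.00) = -1.00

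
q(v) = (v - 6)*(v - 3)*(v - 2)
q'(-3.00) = 129.00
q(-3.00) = -270.00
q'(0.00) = 36.00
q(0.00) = -36.00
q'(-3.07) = 131.81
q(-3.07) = -279.13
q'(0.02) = 35.56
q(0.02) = -35.28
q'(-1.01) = 61.28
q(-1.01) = -84.61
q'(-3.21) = 137.53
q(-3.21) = -297.98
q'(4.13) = -3.69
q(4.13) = -4.50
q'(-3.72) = 159.36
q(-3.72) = -373.62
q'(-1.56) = 77.62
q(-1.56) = -122.73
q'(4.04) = -3.92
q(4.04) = -4.16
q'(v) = (v - 6)*(v - 3) + (v - 6)*(v - 2) + (v - 3)*(v - 2)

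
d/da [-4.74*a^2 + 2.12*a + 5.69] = 2.12 - 9.48*a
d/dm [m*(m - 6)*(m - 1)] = 3*m^2 - 14*m + 6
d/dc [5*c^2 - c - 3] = 10*c - 1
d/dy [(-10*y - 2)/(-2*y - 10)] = 24/(y + 5)^2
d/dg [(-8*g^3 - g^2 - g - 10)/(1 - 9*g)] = (144*g^3 - 15*g^2 - 2*g - 91)/(81*g^2 - 18*g + 1)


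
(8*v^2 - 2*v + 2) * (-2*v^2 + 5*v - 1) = -16*v^4 + 44*v^3 - 22*v^2 + 12*v - 2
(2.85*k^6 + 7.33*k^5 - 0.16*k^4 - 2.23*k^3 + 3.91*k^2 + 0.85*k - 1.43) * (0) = 0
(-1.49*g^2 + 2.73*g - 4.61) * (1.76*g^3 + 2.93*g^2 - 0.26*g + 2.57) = -2.6224*g^5 + 0.4391*g^4 + 0.272700000000001*g^3 - 18.0464*g^2 + 8.2147*g - 11.8477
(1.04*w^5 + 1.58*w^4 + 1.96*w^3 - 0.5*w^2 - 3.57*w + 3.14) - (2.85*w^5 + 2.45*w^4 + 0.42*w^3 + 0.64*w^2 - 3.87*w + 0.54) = -1.81*w^5 - 0.87*w^4 + 1.54*w^3 - 1.14*w^2 + 0.3*w + 2.6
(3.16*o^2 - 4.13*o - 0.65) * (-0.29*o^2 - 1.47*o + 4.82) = -0.9164*o^4 - 3.4475*o^3 + 21.4908*o^2 - 18.9511*o - 3.133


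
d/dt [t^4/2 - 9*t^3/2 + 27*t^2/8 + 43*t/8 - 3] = 2*t^3 - 27*t^2/2 + 27*t/4 + 43/8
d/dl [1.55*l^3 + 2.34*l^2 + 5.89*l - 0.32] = 4.65*l^2 + 4.68*l + 5.89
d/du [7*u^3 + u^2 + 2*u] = 21*u^2 + 2*u + 2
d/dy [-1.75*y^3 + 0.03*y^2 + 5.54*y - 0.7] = -5.25*y^2 + 0.06*y + 5.54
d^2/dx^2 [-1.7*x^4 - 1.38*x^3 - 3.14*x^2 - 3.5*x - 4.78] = -20.4*x^2 - 8.28*x - 6.28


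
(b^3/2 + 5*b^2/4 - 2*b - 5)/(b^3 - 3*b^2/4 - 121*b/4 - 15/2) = (-2*b^3 - 5*b^2 + 8*b + 20)/(-4*b^3 + 3*b^2 + 121*b + 30)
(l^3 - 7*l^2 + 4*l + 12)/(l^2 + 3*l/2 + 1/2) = 2*(l^2 - 8*l + 12)/(2*l + 1)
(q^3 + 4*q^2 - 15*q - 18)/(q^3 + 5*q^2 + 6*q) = (q^3 + 4*q^2 - 15*q - 18)/(q*(q^2 + 5*q + 6))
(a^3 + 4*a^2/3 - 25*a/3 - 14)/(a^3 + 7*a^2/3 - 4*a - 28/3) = (a - 3)/(a - 2)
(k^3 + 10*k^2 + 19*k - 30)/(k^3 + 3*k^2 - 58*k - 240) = (k - 1)/(k - 8)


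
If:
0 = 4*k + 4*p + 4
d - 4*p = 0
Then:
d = 4*p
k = -p - 1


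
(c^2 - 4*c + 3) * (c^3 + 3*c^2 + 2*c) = c^5 - c^4 - 7*c^3 + c^2 + 6*c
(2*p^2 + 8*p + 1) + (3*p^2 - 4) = 5*p^2 + 8*p - 3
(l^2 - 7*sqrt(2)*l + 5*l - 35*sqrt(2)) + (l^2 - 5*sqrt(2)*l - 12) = 2*l^2 - 12*sqrt(2)*l + 5*l - 35*sqrt(2) - 12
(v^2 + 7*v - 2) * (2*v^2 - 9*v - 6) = 2*v^4 + 5*v^3 - 73*v^2 - 24*v + 12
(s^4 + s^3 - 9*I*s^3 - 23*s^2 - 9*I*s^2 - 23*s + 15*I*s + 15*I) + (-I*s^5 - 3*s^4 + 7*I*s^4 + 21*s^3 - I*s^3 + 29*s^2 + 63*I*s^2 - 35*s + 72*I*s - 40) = -I*s^5 - 2*s^4 + 7*I*s^4 + 22*s^3 - 10*I*s^3 + 6*s^2 + 54*I*s^2 - 58*s + 87*I*s - 40 + 15*I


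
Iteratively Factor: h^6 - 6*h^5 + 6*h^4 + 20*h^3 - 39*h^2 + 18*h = (h + 2)*(h^5 - 8*h^4 + 22*h^3 - 24*h^2 + 9*h) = (h - 1)*(h + 2)*(h^4 - 7*h^3 + 15*h^2 - 9*h) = (h - 3)*(h - 1)*(h + 2)*(h^3 - 4*h^2 + 3*h) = (h - 3)^2*(h - 1)*(h + 2)*(h^2 - h) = h*(h - 3)^2*(h - 1)*(h + 2)*(h - 1)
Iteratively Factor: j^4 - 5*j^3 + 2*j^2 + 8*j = (j)*(j^3 - 5*j^2 + 2*j + 8) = j*(j - 2)*(j^2 - 3*j - 4) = j*(j - 4)*(j - 2)*(j + 1)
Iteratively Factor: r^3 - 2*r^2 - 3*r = (r - 3)*(r^2 + r) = r*(r - 3)*(r + 1)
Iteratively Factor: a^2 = (a)*(a)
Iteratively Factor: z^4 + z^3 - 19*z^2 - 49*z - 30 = (z + 1)*(z^3 - 19*z - 30) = (z - 5)*(z + 1)*(z^2 + 5*z + 6) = (z - 5)*(z + 1)*(z + 2)*(z + 3)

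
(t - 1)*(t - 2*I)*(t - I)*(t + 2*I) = t^4 - t^3 - I*t^3 + 4*t^2 + I*t^2 - 4*t - 4*I*t + 4*I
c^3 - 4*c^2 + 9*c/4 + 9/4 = (c - 3)*(c - 3/2)*(c + 1/2)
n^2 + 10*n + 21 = (n + 3)*(n + 7)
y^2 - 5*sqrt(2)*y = y*(y - 5*sqrt(2))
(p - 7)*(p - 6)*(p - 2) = p^3 - 15*p^2 + 68*p - 84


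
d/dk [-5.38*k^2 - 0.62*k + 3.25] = -10.76*k - 0.62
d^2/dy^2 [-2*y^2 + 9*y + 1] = -4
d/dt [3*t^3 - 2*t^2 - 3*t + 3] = 9*t^2 - 4*t - 3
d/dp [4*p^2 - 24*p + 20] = 8*p - 24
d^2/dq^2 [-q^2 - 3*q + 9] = -2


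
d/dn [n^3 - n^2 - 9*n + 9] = 3*n^2 - 2*n - 9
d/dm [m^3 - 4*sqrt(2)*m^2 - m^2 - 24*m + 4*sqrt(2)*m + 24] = 3*m^2 - 8*sqrt(2)*m - 2*m - 24 + 4*sqrt(2)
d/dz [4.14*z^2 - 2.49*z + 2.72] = 8.28*z - 2.49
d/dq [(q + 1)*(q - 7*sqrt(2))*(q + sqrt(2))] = 3*q^2 - 12*sqrt(2)*q + 2*q - 14 - 6*sqrt(2)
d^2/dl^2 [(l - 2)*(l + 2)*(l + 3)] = 6*l + 6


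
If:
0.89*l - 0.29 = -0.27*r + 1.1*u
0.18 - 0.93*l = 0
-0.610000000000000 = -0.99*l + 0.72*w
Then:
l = 0.19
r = 4.07407407407407*u + 0.436081242532855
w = -0.58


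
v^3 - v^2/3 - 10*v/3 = v*(v - 2)*(v + 5/3)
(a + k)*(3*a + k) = 3*a^2 + 4*a*k + k^2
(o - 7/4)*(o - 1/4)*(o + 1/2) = o^3 - 3*o^2/2 - 9*o/16 + 7/32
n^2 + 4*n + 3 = (n + 1)*(n + 3)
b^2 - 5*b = b*(b - 5)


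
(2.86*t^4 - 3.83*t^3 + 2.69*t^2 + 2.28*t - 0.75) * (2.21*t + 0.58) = 6.3206*t^5 - 6.8055*t^4 + 3.7235*t^3 + 6.599*t^2 - 0.3351*t - 0.435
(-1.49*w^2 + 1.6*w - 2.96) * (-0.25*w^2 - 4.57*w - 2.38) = 0.3725*w^4 + 6.4093*w^3 - 3.0258*w^2 + 9.7192*w + 7.0448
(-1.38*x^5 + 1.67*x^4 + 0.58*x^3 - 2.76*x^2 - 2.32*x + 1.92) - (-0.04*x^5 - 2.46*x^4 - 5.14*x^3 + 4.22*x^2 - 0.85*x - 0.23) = -1.34*x^5 + 4.13*x^4 + 5.72*x^3 - 6.98*x^2 - 1.47*x + 2.15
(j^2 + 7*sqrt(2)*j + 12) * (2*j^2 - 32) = 2*j^4 + 14*sqrt(2)*j^3 - 8*j^2 - 224*sqrt(2)*j - 384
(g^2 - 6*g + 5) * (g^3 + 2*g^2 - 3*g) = g^5 - 4*g^4 - 10*g^3 + 28*g^2 - 15*g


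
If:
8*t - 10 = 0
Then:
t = 5/4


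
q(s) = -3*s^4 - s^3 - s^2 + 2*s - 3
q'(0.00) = 2.00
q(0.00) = -3.00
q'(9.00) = -9007.00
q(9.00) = -20478.00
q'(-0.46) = 3.45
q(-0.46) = -4.17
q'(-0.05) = 2.09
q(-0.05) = -3.10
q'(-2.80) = 247.50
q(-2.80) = -178.88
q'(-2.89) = 272.37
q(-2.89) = -202.27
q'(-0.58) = 4.49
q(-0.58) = -4.64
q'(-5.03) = 1463.32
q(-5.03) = -1831.50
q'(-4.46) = 1015.84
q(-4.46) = -1130.12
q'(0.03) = 1.94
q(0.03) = -2.94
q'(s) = -12*s^3 - 3*s^2 - 2*s + 2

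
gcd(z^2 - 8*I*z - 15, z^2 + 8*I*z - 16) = 1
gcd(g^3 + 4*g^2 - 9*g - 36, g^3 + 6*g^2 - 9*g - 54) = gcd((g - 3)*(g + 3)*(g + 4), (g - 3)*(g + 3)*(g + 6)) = g^2 - 9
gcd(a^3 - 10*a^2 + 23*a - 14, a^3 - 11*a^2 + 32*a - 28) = a^2 - 9*a + 14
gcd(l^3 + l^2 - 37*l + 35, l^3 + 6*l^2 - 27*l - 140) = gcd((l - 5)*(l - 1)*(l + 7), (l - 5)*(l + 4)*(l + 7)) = l^2 + 2*l - 35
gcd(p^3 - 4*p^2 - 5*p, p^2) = p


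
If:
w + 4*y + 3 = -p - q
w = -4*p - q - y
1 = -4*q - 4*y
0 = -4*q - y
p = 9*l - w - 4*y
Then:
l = -37/108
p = 2/3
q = 1/12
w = -29/12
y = -1/3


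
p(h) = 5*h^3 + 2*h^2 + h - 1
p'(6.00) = 565.00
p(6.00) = 1157.00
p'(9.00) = 1252.00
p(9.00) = 3815.00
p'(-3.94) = 218.09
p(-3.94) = -279.71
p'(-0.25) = 0.94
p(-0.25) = -1.20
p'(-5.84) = 489.22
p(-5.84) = -934.51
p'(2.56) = 109.54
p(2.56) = 98.55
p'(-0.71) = 5.72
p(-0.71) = -2.49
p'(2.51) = 105.54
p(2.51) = 93.18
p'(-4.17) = 245.15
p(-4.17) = -332.95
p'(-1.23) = 18.77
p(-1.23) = -8.51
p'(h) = 15*h^2 + 4*h + 1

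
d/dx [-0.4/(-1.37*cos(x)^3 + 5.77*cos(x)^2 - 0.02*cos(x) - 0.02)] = (1.644*cos(x)^2 - 4.616*cos(x) + 0.008)*sin(x)/(1.37*cos(x)^3 - 5.77*cos(x)^2 + 0.02*cos(x) + 0.02)^2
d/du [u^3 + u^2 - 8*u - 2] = 3*u^2 + 2*u - 8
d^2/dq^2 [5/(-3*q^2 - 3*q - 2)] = 30*(3*q^2 + 3*q - 3*(2*q + 1)^2 + 2)/(3*q^2 + 3*q + 2)^3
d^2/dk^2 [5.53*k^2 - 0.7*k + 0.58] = 11.0600000000000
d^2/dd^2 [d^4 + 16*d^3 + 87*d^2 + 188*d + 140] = 12*d^2 + 96*d + 174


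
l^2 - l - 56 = (l - 8)*(l + 7)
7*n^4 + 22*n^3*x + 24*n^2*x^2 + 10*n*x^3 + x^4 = (n + x)^3*(7*n + x)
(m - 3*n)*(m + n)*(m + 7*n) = m^3 + 5*m^2*n - 17*m*n^2 - 21*n^3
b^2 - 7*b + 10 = (b - 5)*(b - 2)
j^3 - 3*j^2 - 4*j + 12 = (j - 3)*(j - 2)*(j + 2)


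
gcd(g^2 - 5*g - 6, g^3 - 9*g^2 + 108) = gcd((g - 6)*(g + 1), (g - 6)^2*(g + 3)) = g - 6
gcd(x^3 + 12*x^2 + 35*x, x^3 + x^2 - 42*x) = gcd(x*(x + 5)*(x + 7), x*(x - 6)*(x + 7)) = x^2 + 7*x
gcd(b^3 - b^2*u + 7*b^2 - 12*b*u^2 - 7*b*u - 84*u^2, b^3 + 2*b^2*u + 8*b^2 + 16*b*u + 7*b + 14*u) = b + 7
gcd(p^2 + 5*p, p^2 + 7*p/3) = p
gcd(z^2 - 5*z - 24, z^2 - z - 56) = z - 8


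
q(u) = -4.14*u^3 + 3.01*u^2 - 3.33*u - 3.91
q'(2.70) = -77.62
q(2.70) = -72.45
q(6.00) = -809.77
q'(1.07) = -11.11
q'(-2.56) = -100.14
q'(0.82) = -6.74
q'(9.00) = -955.17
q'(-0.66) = -12.71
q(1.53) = -16.79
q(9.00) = -2808.13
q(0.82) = -6.90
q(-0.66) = 0.79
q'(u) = -12.42*u^2 + 6.02*u - 3.33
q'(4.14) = -191.28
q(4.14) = -259.87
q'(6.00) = -414.33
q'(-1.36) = -34.49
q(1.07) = -9.10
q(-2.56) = 93.80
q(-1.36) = 16.60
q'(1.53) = -23.19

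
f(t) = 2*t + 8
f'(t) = 2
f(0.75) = 9.50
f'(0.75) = 2.00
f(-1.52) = 4.96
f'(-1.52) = 2.00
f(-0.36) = 7.28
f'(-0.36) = 2.00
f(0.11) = 8.22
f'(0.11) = 2.00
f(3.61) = 15.22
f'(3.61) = 2.00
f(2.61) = 13.22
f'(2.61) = 2.00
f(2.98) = 13.96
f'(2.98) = 2.00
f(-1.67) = 4.66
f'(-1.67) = 2.00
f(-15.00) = -22.00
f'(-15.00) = 2.00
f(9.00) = 26.00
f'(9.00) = 2.00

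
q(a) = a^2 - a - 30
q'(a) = 2*a - 1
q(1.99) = -28.03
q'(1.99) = 2.98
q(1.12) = -29.87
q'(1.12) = 1.24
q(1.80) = -28.56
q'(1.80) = 2.60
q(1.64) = -28.95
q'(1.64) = 2.28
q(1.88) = -28.35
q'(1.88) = 2.76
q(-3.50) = -14.25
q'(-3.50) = -8.00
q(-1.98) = -24.10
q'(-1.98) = -4.96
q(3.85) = -19.03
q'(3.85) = 6.70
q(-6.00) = 12.00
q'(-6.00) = -13.00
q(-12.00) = 126.00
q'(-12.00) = -25.00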